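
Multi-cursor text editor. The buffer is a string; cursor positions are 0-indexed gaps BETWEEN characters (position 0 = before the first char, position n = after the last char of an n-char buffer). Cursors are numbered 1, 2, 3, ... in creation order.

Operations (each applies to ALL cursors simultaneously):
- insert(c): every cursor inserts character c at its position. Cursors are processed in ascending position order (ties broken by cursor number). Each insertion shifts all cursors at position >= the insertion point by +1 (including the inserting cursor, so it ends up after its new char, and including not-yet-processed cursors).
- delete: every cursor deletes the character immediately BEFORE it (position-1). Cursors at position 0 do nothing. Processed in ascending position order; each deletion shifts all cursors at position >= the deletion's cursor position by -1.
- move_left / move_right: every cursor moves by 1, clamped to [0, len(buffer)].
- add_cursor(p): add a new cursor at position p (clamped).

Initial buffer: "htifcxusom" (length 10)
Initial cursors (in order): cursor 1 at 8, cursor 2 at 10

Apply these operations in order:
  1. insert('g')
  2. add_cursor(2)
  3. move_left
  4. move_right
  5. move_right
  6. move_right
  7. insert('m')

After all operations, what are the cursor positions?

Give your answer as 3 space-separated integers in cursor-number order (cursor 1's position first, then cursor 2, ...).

Answer: 13 15 5

Derivation:
After op 1 (insert('g')): buffer="htifcxusgomg" (len 12), cursors c1@9 c2@12, authorship ........1..2
After op 2 (add_cursor(2)): buffer="htifcxusgomg" (len 12), cursors c3@2 c1@9 c2@12, authorship ........1..2
After op 3 (move_left): buffer="htifcxusgomg" (len 12), cursors c3@1 c1@8 c2@11, authorship ........1..2
After op 4 (move_right): buffer="htifcxusgomg" (len 12), cursors c3@2 c1@9 c2@12, authorship ........1..2
After op 5 (move_right): buffer="htifcxusgomg" (len 12), cursors c3@3 c1@10 c2@12, authorship ........1..2
After op 6 (move_right): buffer="htifcxusgomg" (len 12), cursors c3@4 c1@11 c2@12, authorship ........1..2
After op 7 (insert('m')): buffer="htifmcxusgommgm" (len 15), cursors c3@5 c1@13 c2@15, authorship ....3....1..122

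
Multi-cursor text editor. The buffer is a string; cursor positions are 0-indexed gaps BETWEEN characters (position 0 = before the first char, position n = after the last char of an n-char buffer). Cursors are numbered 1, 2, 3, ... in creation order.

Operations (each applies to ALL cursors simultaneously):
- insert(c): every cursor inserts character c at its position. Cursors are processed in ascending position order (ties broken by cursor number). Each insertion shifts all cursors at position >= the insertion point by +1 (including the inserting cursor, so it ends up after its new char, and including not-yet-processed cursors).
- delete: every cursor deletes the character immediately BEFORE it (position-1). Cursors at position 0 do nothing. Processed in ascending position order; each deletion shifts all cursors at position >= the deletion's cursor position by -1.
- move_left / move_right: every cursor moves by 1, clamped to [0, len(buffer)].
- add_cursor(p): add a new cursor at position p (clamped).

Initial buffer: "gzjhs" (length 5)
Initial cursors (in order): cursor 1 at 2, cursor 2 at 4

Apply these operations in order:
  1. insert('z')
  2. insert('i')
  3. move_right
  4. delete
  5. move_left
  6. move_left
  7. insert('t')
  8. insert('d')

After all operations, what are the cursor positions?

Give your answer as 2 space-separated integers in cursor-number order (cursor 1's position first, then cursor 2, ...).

After op 1 (insert('z')): buffer="gzzjhzs" (len 7), cursors c1@3 c2@6, authorship ..1..2.
After op 2 (insert('i')): buffer="gzzijhzis" (len 9), cursors c1@4 c2@8, authorship ..11..22.
After op 3 (move_right): buffer="gzzijhzis" (len 9), cursors c1@5 c2@9, authorship ..11..22.
After op 4 (delete): buffer="gzzihzi" (len 7), cursors c1@4 c2@7, authorship ..11.22
After op 5 (move_left): buffer="gzzihzi" (len 7), cursors c1@3 c2@6, authorship ..11.22
After op 6 (move_left): buffer="gzzihzi" (len 7), cursors c1@2 c2@5, authorship ..11.22
After op 7 (insert('t')): buffer="gztzihtzi" (len 9), cursors c1@3 c2@7, authorship ..111.222
After op 8 (insert('d')): buffer="gztdzihtdzi" (len 11), cursors c1@4 c2@9, authorship ..1111.2222

Answer: 4 9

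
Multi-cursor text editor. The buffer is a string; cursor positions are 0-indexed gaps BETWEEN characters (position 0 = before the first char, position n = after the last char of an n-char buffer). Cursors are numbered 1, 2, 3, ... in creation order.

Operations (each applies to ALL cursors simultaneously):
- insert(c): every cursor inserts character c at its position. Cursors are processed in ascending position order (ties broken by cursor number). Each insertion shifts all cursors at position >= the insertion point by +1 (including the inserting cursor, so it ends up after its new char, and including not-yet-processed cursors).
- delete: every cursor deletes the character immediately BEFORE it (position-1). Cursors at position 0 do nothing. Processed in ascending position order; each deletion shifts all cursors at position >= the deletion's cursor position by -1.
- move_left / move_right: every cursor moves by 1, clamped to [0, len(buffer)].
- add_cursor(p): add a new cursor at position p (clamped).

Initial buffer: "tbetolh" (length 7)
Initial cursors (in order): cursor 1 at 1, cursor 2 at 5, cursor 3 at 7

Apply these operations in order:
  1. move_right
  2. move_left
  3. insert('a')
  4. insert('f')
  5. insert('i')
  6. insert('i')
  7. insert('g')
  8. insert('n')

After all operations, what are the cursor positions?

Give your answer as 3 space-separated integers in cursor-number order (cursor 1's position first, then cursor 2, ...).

Answer: 7 17 24

Derivation:
After op 1 (move_right): buffer="tbetolh" (len 7), cursors c1@2 c2@6 c3@7, authorship .......
After op 2 (move_left): buffer="tbetolh" (len 7), cursors c1@1 c2@5 c3@6, authorship .......
After op 3 (insert('a')): buffer="tabetoalah" (len 10), cursors c1@2 c2@7 c3@9, authorship .1....2.3.
After op 4 (insert('f')): buffer="tafbetoaflafh" (len 13), cursors c1@3 c2@9 c3@12, authorship .11....22.33.
After op 5 (insert('i')): buffer="tafibetoafilafih" (len 16), cursors c1@4 c2@11 c3@15, authorship .111....222.333.
After op 6 (insert('i')): buffer="tafiibetoafiilafiih" (len 19), cursors c1@5 c2@13 c3@18, authorship .1111....2222.3333.
After op 7 (insert('g')): buffer="tafiigbetoafiiglafiigh" (len 22), cursors c1@6 c2@15 c3@21, authorship .11111....22222.33333.
After op 8 (insert('n')): buffer="tafiignbetoafiignlafiignh" (len 25), cursors c1@7 c2@17 c3@24, authorship .111111....222222.333333.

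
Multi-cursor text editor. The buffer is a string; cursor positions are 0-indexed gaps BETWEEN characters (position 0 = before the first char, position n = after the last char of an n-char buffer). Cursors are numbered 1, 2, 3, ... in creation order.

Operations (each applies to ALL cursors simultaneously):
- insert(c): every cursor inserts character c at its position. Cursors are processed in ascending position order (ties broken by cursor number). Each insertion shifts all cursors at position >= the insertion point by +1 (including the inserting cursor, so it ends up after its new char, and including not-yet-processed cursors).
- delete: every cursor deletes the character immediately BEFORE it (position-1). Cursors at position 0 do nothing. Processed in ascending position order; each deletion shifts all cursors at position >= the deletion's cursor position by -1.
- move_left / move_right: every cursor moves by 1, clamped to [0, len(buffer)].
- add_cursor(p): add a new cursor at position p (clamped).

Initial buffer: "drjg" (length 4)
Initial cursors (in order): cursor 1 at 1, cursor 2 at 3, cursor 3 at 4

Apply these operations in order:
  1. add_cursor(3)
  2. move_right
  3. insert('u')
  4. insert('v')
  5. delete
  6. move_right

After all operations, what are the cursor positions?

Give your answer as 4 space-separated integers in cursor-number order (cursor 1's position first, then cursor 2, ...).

Answer: 4 8 8 8

Derivation:
After op 1 (add_cursor(3)): buffer="drjg" (len 4), cursors c1@1 c2@3 c4@3 c3@4, authorship ....
After op 2 (move_right): buffer="drjg" (len 4), cursors c1@2 c2@4 c3@4 c4@4, authorship ....
After op 3 (insert('u')): buffer="drujguuu" (len 8), cursors c1@3 c2@8 c3@8 c4@8, authorship ..1..234
After op 4 (insert('v')): buffer="druvjguuuvvv" (len 12), cursors c1@4 c2@12 c3@12 c4@12, authorship ..11..234234
After op 5 (delete): buffer="drujguuu" (len 8), cursors c1@3 c2@8 c3@8 c4@8, authorship ..1..234
After op 6 (move_right): buffer="drujguuu" (len 8), cursors c1@4 c2@8 c3@8 c4@8, authorship ..1..234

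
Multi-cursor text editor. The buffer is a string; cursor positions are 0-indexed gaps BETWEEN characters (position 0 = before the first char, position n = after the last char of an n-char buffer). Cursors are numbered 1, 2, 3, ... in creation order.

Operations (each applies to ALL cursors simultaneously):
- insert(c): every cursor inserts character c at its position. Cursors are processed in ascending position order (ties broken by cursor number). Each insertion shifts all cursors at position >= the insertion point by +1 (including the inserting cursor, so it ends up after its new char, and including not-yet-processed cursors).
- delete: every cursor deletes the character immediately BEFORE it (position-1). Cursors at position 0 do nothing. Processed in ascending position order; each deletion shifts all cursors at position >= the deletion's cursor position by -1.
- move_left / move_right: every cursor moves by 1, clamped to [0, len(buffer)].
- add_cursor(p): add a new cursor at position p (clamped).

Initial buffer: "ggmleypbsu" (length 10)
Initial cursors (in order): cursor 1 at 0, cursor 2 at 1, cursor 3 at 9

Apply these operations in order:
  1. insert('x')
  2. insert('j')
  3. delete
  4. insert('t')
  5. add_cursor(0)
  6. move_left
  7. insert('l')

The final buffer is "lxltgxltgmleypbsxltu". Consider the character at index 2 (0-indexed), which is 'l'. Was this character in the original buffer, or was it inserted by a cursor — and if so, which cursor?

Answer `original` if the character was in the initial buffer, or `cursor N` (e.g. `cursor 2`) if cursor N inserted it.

Answer: cursor 1

Derivation:
After op 1 (insert('x')): buffer="xgxgmleypbsxu" (len 13), cursors c1@1 c2@3 c3@12, authorship 1.2........3.
After op 2 (insert('j')): buffer="xjgxjgmleypbsxju" (len 16), cursors c1@2 c2@5 c3@15, authorship 11.22........33.
After op 3 (delete): buffer="xgxgmleypbsxu" (len 13), cursors c1@1 c2@3 c3@12, authorship 1.2........3.
After op 4 (insert('t')): buffer="xtgxtgmleypbsxtu" (len 16), cursors c1@2 c2@5 c3@15, authorship 11.22........33.
After op 5 (add_cursor(0)): buffer="xtgxtgmleypbsxtu" (len 16), cursors c4@0 c1@2 c2@5 c3@15, authorship 11.22........33.
After op 6 (move_left): buffer="xtgxtgmleypbsxtu" (len 16), cursors c4@0 c1@1 c2@4 c3@14, authorship 11.22........33.
After op 7 (insert('l')): buffer="lxltgxltgmleypbsxltu" (len 20), cursors c4@1 c1@3 c2@7 c3@18, authorship 4111.222........333.
Authorship (.=original, N=cursor N): 4 1 1 1 . 2 2 2 . . . . . . . . 3 3 3 .
Index 2: author = 1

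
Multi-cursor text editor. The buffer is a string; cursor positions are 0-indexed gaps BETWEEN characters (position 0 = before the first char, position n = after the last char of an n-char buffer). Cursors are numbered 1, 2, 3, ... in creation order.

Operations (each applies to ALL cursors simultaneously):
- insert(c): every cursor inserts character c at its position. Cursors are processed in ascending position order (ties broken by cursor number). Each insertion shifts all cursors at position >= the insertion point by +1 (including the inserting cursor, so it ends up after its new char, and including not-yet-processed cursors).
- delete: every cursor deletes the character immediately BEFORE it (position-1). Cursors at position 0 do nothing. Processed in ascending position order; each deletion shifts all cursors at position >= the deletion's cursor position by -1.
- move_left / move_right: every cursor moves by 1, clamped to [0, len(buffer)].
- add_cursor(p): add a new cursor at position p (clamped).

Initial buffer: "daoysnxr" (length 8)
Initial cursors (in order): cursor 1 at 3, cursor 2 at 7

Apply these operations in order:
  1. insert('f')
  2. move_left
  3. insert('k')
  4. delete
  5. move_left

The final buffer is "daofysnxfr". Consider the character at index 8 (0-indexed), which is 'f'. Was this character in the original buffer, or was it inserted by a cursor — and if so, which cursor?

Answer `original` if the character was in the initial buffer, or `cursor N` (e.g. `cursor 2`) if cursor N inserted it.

After op 1 (insert('f')): buffer="daofysnxfr" (len 10), cursors c1@4 c2@9, authorship ...1....2.
After op 2 (move_left): buffer="daofysnxfr" (len 10), cursors c1@3 c2@8, authorship ...1....2.
After op 3 (insert('k')): buffer="daokfysnxkfr" (len 12), cursors c1@4 c2@10, authorship ...11....22.
After op 4 (delete): buffer="daofysnxfr" (len 10), cursors c1@3 c2@8, authorship ...1....2.
After op 5 (move_left): buffer="daofysnxfr" (len 10), cursors c1@2 c2@7, authorship ...1....2.
Authorship (.=original, N=cursor N): . . . 1 . . . . 2 .
Index 8: author = 2

Answer: cursor 2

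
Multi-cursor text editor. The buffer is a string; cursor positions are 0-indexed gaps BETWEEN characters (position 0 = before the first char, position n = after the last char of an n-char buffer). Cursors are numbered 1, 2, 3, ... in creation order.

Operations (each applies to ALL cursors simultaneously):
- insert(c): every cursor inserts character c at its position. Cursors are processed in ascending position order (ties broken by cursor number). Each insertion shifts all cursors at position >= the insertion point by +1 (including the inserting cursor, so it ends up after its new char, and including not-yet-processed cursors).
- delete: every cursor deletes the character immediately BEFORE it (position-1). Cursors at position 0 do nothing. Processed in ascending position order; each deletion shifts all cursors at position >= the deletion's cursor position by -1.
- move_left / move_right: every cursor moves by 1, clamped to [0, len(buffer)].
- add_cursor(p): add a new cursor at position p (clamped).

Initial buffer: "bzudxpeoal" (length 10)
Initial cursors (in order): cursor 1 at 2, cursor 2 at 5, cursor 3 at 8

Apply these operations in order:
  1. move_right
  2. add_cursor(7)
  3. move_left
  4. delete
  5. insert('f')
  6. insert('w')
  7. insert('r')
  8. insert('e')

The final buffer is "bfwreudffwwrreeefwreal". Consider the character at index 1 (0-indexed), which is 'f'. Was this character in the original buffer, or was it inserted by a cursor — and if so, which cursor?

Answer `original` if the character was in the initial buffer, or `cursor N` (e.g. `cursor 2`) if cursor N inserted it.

Answer: cursor 1

Derivation:
After op 1 (move_right): buffer="bzudxpeoal" (len 10), cursors c1@3 c2@6 c3@9, authorship ..........
After op 2 (add_cursor(7)): buffer="bzudxpeoal" (len 10), cursors c1@3 c2@6 c4@7 c3@9, authorship ..........
After op 3 (move_left): buffer="bzudxpeoal" (len 10), cursors c1@2 c2@5 c4@6 c3@8, authorship ..........
After op 4 (delete): buffer="budeal" (len 6), cursors c1@1 c2@3 c4@3 c3@4, authorship ......
After op 5 (insert('f')): buffer="bfudffefal" (len 10), cursors c1@2 c2@6 c4@6 c3@8, authorship .1..24.3..
After op 6 (insert('w')): buffer="bfwudffwwefwal" (len 14), cursors c1@3 c2@9 c4@9 c3@12, authorship .11..2424.33..
After op 7 (insert('r')): buffer="bfwrudffwwrrefwral" (len 18), cursors c1@4 c2@12 c4@12 c3@16, authorship .111..242424.333..
After op 8 (insert('e')): buffer="bfwreudffwwrreeefwreal" (len 22), cursors c1@5 c2@15 c4@15 c3@20, authorship .1111..24242424.3333..
Authorship (.=original, N=cursor N): . 1 1 1 1 . . 2 4 2 4 2 4 2 4 . 3 3 3 3 . .
Index 1: author = 1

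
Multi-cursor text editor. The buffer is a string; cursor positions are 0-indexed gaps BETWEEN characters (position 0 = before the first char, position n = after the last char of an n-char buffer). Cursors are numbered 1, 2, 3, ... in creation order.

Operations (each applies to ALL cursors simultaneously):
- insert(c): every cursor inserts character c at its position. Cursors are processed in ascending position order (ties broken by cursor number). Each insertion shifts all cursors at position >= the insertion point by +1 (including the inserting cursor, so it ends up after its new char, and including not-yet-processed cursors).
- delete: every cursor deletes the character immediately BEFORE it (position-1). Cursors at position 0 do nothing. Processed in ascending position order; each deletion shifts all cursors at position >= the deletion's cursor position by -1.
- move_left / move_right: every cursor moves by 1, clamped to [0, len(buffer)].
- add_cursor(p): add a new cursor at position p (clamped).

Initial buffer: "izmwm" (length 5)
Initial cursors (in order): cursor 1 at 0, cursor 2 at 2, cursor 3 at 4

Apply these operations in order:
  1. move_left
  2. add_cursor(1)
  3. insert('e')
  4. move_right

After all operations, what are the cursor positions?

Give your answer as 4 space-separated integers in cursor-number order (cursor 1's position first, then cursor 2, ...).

After op 1 (move_left): buffer="izmwm" (len 5), cursors c1@0 c2@1 c3@3, authorship .....
After op 2 (add_cursor(1)): buffer="izmwm" (len 5), cursors c1@0 c2@1 c4@1 c3@3, authorship .....
After op 3 (insert('e')): buffer="eieezmewm" (len 9), cursors c1@1 c2@4 c4@4 c3@7, authorship 1.24..3..
After op 4 (move_right): buffer="eieezmewm" (len 9), cursors c1@2 c2@5 c4@5 c3@8, authorship 1.24..3..

Answer: 2 5 8 5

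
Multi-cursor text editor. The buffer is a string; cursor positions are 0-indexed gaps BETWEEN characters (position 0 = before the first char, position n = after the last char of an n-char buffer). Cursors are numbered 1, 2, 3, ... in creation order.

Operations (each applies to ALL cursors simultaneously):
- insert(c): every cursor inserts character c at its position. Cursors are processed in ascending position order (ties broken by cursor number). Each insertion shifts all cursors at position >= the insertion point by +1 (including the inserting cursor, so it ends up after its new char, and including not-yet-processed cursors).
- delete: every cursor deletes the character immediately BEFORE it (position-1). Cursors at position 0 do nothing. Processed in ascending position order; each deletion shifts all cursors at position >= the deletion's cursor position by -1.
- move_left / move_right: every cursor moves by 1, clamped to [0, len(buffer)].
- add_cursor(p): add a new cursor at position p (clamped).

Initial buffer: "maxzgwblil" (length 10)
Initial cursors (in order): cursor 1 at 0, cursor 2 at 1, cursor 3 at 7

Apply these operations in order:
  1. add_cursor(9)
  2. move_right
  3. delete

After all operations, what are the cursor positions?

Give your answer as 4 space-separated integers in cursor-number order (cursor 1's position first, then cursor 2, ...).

Answer: 0 0 5 6

Derivation:
After op 1 (add_cursor(9)): buffer="maxzgwblil" (len 10), cursors c1@0 c2@1 c3@7 c4@9, authorship ..........
After op 2 (move_right): buffer="maxzgwblil" (len 10), cursors c1@1 c2@2 c3@8 c4@10, authorship ..........
After op 3 (delete): buffer="xzgwbi" (len 6), cursors c1@0 c2@0 c3@5 c4@6, authorship ......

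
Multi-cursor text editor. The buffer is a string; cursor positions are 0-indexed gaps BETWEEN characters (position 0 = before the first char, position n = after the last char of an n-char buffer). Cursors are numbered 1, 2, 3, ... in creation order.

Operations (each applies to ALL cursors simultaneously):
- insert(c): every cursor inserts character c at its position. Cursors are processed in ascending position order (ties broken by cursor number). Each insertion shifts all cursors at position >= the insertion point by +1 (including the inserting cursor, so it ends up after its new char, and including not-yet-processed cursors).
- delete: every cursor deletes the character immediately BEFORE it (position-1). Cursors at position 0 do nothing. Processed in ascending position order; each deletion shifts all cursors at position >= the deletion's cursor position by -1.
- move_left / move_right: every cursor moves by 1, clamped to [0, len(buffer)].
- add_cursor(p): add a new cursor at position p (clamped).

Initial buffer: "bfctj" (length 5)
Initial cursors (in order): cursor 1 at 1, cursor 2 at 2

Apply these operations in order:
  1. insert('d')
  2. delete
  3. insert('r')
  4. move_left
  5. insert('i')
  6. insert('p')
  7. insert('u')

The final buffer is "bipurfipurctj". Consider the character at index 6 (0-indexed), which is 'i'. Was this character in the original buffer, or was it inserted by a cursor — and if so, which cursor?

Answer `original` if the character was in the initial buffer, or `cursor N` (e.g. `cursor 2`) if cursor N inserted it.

Answer: cursor 2

Derivation:
After op 1 (insert('d')): buffer="bdfdctj" (len 7), cursors c1@2 c2@4, authorship .1.2...
After op 2 (delete): buffer="bfctj" (len 5), cursors c1@1 c2@2, authorship .....
After op 3 (insert('r')): buffer="brfrctj" (len 7), cursors c1@2 c2@4, authorship .1.2...
After op 4 (move_left): buffer="brfrctj" (len 7), cursors c1@1 c2@3, authorship .1.2...
After op 5 (insert('i')): buffer="birfirctj" (len 9), cursors c1@2 c2@5, authorship .11.22...
After op 6 (insert('p')): buffer="biprfiprctj" (len 11), cursors c1@3 c2@7, authorship .111.222...
After op 7 (insert('u')): buffer="bipurfipurctj" (len 13), cursors c1@4 c2@9, authorship .1111.2222...
Authorship (.=original, N=cursor N): . 1 1 1 1 . 2 2 2 2 . . .
Index 6: author = 2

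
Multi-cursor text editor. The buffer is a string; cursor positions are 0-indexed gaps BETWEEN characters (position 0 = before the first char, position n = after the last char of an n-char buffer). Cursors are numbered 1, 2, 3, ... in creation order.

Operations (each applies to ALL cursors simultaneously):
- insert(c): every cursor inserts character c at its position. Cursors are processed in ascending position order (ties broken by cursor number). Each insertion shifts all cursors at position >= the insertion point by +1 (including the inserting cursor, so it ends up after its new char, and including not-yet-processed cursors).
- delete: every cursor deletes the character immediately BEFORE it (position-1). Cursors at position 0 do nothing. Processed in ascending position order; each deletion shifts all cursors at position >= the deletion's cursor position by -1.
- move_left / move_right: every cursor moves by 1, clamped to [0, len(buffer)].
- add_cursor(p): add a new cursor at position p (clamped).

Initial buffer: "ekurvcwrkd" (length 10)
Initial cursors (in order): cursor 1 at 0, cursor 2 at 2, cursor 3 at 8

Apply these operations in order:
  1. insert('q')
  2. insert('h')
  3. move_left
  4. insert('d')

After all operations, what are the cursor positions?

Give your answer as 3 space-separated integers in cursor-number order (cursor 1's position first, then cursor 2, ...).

Answer: 2 7 16

Derivation:
After op 1 (insert('q')): buffer="qekqurvcwrqkd" (len 13), cursors c1@1 c2@4 c3@11, authorship 1..2......3..
After op 2 (insert('h')): buffer="qhekqhurvcwrqhkd" (len 16), cursors c1@2 c2@6 c3@14, authorship 11..22......33..
After op 3 (move_left): buffer="qhekqhurvcwrqhkd" (len 16), cursors c1@1 c2@5 c3@13, authorship 11..22......33..
After op 4 (insert('d')): buffer="qdhekqdhurvcwrqdhkd" (len 19), cursors c1@2 c2@7 c3@16, authorship 111..222......333..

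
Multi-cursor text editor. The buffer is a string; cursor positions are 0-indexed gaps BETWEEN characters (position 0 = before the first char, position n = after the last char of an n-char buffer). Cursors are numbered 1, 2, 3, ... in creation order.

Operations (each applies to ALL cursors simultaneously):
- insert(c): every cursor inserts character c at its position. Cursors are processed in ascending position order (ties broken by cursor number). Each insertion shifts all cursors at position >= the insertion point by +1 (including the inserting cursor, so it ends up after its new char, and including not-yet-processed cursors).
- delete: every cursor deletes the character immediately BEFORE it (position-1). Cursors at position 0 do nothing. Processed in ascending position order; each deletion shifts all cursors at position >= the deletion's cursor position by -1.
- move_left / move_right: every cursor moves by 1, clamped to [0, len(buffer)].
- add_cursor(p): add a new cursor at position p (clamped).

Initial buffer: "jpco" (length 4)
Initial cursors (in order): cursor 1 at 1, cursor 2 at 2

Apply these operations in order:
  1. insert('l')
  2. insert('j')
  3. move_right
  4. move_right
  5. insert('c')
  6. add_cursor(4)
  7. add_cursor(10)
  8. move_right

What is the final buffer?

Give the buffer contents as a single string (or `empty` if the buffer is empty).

After op 1 (insert('l')): buffer="jlplco" (len 6), cursors c1@2 c2@4, authorship .1.2..
After op 2 (insert('j')): buffer="jljpljco" (len 8), cursors c1@3 c2@6, authorship .11.22..
After op 3 (move_right): buffer="jljpljco" (len 8), cursors c1@4 c2@7, authorship .11.22..
After op 4 (move_right): buffer="jljpljco" (len 8), cursors c1@5 c2@8, authorship .11.22..
After op 5 (insert('c')): buffer="jljplcjcoc" (len 10), cursors c1@6 c2@10, authorship .11.212..2
After op 6 (add_cursor(4)): buffer="jljplcjcoc" (len 10), cursors c3@4 c1@6 c2@10, authorship .11.212..2
After op 7 (add_cursor(10)): buffer="jljplcjcoc" (len 10), cursors c3@4 c1@6 c2@10 c4@10, authorship .11.212..2
After op 8 (move_right): buffer="jljplcjcoc" (len 10), cursors c3@5 c1@7 c2@10 c4@10, authorship .11.212..2

Answer: jljplcjcoc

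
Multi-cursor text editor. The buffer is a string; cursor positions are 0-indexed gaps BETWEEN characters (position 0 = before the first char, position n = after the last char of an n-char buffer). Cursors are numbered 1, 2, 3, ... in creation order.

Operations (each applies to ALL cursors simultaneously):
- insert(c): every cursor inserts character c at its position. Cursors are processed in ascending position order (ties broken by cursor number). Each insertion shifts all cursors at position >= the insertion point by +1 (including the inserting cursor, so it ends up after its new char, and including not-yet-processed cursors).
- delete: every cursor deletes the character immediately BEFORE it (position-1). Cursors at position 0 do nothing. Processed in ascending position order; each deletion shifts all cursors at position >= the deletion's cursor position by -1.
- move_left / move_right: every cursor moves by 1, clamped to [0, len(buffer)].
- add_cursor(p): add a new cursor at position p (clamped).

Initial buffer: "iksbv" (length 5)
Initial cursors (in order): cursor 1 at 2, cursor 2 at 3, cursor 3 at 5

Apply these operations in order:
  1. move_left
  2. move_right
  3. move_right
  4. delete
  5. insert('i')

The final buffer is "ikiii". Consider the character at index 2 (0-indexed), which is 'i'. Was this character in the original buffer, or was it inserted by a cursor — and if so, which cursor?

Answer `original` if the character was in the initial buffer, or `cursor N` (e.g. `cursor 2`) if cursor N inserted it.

After op 1 (move_left): buffer="iksbv" (len 5), cursors c1@1 c2@2 c3@4, authorship .....
After op 2 (move_right): buffer="iksbv" (len 5), cursors c1@2 c2@3 c3@5, authorship .....
After op 3 (move_right): buffer="iksbv" (len 5), cursors c1@3 c2@4 c3@5, authorship .....
After op 4 (delete): buffer="ik" (len 2), cursors c1@2 c2@2 c3@2, authorship ..
After op 5 (insert('i')): buffer="ikiii" (len 5), cursors c1@5 c2@5 c3@5, authorship ..123
Authorship (.=original, N=cursor N): . . 1 2 3
Index 2: author = 1

Answer: cursor 1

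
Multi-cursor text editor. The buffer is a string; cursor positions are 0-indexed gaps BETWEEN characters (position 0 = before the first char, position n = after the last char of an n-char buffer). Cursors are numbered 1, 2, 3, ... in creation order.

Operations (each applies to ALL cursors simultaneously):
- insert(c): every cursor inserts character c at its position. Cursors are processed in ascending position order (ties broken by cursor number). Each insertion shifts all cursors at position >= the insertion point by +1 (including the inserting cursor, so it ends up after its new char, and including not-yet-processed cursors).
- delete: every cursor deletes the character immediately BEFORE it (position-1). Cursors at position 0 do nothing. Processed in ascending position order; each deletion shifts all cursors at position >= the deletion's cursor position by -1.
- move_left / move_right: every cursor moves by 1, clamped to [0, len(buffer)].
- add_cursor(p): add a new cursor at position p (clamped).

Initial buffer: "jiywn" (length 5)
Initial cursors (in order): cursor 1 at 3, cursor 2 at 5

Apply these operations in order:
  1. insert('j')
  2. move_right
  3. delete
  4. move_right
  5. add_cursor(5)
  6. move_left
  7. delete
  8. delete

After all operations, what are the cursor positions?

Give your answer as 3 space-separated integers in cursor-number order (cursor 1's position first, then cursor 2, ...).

After op 1 (insert('j')): buffer="jiyjwnj" (len 7), cursors c1@4 c2@7, authorship ...1..2
After op 2 (move_right): buffer="jiyjwnj" (len 7), cursors c1@5 c2@7, authorship ...1..2
After op 3 (delete): buffer="jiyjn" (len 5), cursors c1@4 c2@5, authorship ...1.
After op 4 (move_right): buffer="jiyjn" (len 5), cursors c1@5 c2@5, authorship ...1.
After op 5 (add_cursor(5)): buffer="jiyjn" (len 5), cursors c1@5 c2@5 c3@5, authorship ...1.
After op 6 (move_left): buffer="jiyjn" (len 5), cursors c1@4 c2@4 c3@4, authorship ...1.
After op 7 (delete): buffer="jn" (len 2), cursors c1@1 c2@1 c3@1, authorship ..
After op 8 (delete): buffer="n" (len 1), cursors c1@0 c2@0 c3@0, authorship .

Answer: 0 0 0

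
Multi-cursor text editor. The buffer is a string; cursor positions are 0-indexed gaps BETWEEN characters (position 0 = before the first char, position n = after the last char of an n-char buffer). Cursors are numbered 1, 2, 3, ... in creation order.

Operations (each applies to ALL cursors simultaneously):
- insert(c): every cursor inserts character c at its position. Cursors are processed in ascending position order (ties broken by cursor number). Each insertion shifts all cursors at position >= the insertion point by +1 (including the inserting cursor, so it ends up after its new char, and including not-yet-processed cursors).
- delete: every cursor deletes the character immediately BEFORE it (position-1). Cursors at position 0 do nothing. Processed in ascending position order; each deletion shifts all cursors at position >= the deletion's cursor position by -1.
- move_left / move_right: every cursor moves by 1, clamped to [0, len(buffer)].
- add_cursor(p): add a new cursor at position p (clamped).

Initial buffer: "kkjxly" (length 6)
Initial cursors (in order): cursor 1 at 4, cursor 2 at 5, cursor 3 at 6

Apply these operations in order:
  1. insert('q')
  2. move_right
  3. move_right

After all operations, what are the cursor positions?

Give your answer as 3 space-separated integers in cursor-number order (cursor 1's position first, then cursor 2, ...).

After op 1 (insert('q')): buffer="kkjxqlqyq" (len 9), cursors c1@5 c2@7 c3@9, authorship ....1.2.3
After op 2 (move_right): buffer="kkjxqlqyq" (len 9), cursors c1@6 c2@8 c3@9, authorship ....1.2.3
After op 3 (move_right): buffer="kkjxqlqyq" (len 9), cursors c1@7 c2@9 c3@9, authorship ....1.2.3

Answer: 7 9 9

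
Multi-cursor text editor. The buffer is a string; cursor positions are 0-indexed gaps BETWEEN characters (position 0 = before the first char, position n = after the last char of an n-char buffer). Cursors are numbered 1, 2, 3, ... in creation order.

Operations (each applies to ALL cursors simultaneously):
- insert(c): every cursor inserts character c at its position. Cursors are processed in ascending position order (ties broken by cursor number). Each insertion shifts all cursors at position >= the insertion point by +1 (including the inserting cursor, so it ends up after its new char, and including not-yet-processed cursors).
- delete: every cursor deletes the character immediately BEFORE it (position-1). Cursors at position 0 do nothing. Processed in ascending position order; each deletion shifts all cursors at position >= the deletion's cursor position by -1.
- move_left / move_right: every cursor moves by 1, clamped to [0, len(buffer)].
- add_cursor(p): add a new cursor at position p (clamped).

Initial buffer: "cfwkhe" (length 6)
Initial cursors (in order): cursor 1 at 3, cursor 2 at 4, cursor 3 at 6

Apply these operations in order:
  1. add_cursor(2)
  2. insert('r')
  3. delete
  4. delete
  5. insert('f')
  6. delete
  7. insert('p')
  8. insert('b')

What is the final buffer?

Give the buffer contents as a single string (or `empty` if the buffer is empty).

After op 1 (add_cursor(2)): buffer="cfwkhe" (len 6), cursors c4@2 c1@3 c2@4 c3@6, authorship ......
After op 2 (insert('r')): buffer="cfrwrkrher" (len 10), cursors c4@3 c1@5 c2@7 c3@10, authorship ..4.1.2..3
After op 3 (delete): buffer="cfwkhe" (len 6), cursors c4@2 c1@3 c2@4 c3@6, authorship ......
After op 4 (delete): buffer="ch" (len 2), cursors c1@1 c2@1 c4@1 c3@2, authorship ..
After op 5 (insert('f')): buffer="cfffhf" (len 6), cursors c1@4 c2@4 c4@4 c3@6, authorship .124.3
After op 6 (delete): buffer="ch" (len 2), cursors c1@1 c2@1 c4@1 c3@2, authorship ..
After op 7 (insert('p')): buffer="cppphp" (len 6), cursors c1@4 c2@4 c4@4 c3@6, authorship .124.3
After op 8 (insert('b')): buffer="cpppbbbhpb" (len 10), cursors c1@7 c2@7 c4@7 c3@10, authorship .124124.33

Answer: cpppbbbhpb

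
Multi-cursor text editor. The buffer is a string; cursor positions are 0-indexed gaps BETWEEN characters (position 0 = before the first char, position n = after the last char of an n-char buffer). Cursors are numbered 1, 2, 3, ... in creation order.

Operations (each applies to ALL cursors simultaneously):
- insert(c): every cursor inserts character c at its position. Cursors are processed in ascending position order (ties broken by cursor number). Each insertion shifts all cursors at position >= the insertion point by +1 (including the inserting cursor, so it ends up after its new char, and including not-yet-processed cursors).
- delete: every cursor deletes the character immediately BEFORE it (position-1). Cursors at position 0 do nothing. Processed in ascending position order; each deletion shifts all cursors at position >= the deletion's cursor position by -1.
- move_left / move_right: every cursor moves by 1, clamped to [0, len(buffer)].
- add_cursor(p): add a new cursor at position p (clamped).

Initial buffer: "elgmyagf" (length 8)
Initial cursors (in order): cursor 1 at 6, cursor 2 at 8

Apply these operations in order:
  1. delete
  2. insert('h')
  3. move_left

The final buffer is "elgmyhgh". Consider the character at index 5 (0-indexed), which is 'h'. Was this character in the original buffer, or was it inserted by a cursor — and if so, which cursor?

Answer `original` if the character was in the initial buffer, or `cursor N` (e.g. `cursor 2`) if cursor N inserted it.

Answer: cursor 1

Derivation:
After op 1 (delete): buffer="elgmyg" (len 6), cursors c1@5 c2@6, authorship ......
After op 2 (insert('h')): buffer="elgmyhgh" (len 8), cursors c1@6 c2@8, authorship .....1.2
After op 3 (move_left): buffer="elgmyhgh" (len 8), cursors c1@5 c2@7, authorship .....1.2
Authorship (.=original, N=cursor N): . . . . . 1 . 2
Index 5: author = 1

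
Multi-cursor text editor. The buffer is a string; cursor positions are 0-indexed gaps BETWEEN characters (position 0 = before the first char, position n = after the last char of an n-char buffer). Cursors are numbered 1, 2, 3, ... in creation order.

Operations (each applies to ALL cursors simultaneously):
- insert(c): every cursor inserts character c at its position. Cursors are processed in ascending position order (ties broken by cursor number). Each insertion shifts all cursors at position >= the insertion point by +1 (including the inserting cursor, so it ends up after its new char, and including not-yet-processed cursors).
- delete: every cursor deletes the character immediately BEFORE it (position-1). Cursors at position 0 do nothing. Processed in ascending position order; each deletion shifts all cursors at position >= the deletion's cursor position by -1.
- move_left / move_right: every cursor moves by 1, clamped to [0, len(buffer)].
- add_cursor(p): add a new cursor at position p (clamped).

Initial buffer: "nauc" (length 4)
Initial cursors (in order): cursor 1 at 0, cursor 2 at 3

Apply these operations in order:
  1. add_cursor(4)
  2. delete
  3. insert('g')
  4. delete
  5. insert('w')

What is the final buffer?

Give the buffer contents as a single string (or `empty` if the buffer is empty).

Answer: wnaww

Derivation:
After op 1 (add_cursor(4)): buffer="nauc" (len 4), cursors c1@0 c2@3 c3@4, authorship ....
After op 2 (delete): buffer="na" (len 2), cursors c1@0 c2@2 c3@2, authorship ..
After op 3 (insert('g')): buffer="gnagg" (len 5), cursors c1@1 c2@5 c3@5, authorship 1..23
After op 4 (delete): buffer="na" (len 2), cursors c1@0 c2@2 c3@2, authorship ..
After op 5 (insert('w')): buffer="wnaww" (len 5), cursors c1@1 c2@5 c3@5, authorship 1..23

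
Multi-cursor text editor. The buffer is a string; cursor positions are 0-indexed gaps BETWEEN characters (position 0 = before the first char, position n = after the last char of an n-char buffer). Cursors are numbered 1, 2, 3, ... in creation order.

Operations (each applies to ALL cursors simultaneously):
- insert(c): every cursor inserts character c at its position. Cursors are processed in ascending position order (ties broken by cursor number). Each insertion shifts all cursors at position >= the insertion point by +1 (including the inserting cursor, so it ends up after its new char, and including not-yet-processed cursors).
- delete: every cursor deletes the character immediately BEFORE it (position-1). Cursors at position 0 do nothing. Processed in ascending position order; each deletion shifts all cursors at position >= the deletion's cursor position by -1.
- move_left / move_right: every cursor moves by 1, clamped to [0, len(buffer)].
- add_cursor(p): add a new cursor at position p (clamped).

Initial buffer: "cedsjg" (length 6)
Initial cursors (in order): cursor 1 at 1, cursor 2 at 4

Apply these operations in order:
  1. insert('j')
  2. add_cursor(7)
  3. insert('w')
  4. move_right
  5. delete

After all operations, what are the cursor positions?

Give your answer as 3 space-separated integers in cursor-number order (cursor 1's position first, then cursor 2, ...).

Answer: 3 7 8

Derivation:
After op 1 (insert('j')): buffer="cjedsjjg" (len 8), cursors c1@2 c2@6, authorship .1...2..
After op 2 (add_cursor(7)): buffer="cjedsjjg" (len 8), cursors c1@2 c2@6 c3@7, authorship .1...2..
After op 3 (insert('w')): buffer="cjwedsjwjwg" (len 11), cursors c1@3 c2@8 c3@10, authorship .11...22.3.
After op 4 (move_right): buffer="cjwedsjwjwg" (len 11), cursors c1@4 c2@9 c3@11, authorship .11...22.3.
After op 5 (delete): buffer="cjwdsjww" (len 8), cursors c1@3 c2@7 c3@8, authorship .11..223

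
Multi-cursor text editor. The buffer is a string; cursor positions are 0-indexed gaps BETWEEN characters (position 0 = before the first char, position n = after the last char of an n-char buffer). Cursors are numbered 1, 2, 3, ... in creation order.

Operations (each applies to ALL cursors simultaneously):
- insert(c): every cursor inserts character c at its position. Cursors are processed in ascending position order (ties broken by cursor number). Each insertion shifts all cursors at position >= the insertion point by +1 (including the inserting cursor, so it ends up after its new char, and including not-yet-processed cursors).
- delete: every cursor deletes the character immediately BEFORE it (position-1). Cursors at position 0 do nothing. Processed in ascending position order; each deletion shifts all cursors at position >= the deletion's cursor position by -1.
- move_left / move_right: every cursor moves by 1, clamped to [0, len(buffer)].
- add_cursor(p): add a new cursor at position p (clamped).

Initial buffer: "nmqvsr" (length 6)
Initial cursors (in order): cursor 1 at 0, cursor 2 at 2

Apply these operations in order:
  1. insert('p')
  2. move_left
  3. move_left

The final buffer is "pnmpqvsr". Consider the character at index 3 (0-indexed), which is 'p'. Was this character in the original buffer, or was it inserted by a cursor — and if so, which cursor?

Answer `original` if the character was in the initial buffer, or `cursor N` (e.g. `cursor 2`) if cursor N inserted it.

Answer: cursor 2

Derivation:
After op 1 (insert('p')): buffer="pnmpqvsr" (len 8), cursors c1@1 c2@4, authorship 1..2....
After op 2 (move_left): buffer="pnmpqvsr" (len 8), cursors c1@0 c2@3, authorship 1..2....
After op 3 (move_left): buffer="pnmpqvsr" (len 8), cursors c1@0 c2@2, authorship 1..2....
Authorship (.=original, N=cursor N): 1 . . 2 . . . .
Index 3: author = 2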